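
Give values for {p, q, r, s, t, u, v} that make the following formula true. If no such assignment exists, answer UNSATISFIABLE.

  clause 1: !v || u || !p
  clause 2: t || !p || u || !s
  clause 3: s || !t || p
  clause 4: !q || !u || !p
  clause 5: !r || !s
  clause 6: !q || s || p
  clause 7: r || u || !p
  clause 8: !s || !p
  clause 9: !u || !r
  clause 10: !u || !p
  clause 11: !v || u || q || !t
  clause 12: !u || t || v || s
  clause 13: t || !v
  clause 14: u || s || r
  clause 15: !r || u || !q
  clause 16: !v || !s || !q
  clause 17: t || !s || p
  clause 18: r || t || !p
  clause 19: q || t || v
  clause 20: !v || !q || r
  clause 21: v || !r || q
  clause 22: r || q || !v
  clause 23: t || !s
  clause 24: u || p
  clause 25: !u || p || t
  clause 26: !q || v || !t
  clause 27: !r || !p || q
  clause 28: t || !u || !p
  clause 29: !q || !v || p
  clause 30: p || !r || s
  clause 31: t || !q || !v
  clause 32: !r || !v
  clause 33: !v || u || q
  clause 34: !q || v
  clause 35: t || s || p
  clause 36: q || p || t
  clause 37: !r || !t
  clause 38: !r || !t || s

Try r = false.
Try u = true.
(!p) alone gives p = false.
(t) alone gives t = true.
(s) alone gives s = true.
Try v = false.
(!q) alone gives q = false.
All clauses are satisfied.

p: false,  q: false,  r: false,  s: true,  t: true,  u: true,  v: false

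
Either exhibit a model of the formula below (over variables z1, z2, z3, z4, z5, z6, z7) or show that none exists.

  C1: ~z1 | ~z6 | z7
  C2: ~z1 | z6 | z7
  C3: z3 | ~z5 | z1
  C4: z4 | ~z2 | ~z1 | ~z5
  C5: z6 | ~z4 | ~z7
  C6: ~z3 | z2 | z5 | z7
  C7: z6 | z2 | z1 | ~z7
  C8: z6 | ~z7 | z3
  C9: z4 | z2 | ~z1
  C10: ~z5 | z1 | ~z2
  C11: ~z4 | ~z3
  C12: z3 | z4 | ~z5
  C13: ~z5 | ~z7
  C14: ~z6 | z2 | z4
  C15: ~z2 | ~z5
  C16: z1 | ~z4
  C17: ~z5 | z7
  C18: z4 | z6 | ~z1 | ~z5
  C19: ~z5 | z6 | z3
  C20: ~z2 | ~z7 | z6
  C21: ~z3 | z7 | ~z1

Try z4 = 0.
Try z2 = 1.
From the singleton clause (~z5), z5 = 0.
Try z7 = 0.
Try z1 = 0.
All clauses hold; z3, z6 can take either value.

z1=0, z2=1, z3=1, z4=0, z5=0, z6=0, z7=0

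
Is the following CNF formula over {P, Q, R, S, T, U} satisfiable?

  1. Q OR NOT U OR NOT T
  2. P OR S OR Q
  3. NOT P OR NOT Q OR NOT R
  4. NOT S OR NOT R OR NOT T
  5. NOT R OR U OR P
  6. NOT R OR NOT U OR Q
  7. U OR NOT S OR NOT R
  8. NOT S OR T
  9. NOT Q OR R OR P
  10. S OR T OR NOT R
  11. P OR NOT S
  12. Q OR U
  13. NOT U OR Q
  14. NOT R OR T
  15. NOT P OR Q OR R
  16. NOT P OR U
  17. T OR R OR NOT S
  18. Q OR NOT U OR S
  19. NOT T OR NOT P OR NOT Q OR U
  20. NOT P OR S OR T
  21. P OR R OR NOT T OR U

Try S = false.
Try P = true.
From the singleton clause (U), U = true.
From the singleton clause (Q), Q = true.
From the singleton clause (NOT R), R = false.
From the singleton clause (T), T = true.
All clauses are satisfied.
A satisfying assignment: P ↦ true,  Q ↦ true,  R ↦ false,  S ↦ false,  T ↦ true,  U ↦ true.

Satisfiable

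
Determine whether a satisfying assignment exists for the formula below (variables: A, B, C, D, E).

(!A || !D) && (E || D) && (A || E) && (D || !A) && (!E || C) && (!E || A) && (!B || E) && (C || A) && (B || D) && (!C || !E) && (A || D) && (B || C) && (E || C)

Suppose A = false.
Unit clause (E) forces E = true.
Now (!E) is unsatisfied and unit — conflict.
So A must be the other value — set A = true.
Unit clause (!D) forces D = false.
Now (D) is unsatisfied and unit — conflict.
Neither A = true nor A = false works.
No assignment satisfies every clause.

No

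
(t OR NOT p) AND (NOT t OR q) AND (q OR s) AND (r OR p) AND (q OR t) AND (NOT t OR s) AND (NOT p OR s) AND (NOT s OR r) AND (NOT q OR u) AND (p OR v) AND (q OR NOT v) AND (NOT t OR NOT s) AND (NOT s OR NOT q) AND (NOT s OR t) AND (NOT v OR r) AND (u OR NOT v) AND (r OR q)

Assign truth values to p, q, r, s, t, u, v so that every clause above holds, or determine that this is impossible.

Case t = false:
The clause (NOT p) is unit, so p = false.
The clause (r) is unit, so r = true.
The clause (q) is unit, so q = true.
The clause (u) is unit, so u = true.
The clause (v) is unit, so v = true.
The clause (NOT s) is unit, so s = false.
Every clause now holds.

p: false, q: true, r: true, s: false, t: false, u: true, v: true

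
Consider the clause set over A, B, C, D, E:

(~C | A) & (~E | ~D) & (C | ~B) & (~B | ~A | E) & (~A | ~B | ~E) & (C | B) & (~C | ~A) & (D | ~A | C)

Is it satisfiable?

No, unsatisfiable

Case C = 0:
Unit clause (~B) forces B = 0.
Now (B) is unsatisfied and unit — conflict.
So C must be the other value — set C = 1.
Unit clause (A) forces A = 1.
Now (~A) is unsatisfied and unit — conflict.
Either choice for C ends in contradiction.
No assignment satisfies every clause.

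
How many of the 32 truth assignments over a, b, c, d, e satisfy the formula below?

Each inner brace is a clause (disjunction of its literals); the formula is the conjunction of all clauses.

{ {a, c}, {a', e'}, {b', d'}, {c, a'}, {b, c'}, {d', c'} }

3

There are 2^5 = 32 truth assignments over (a, b, c, d, e).
Split on e. With e = 1, the clauses containing e are satisfied and e' drops from the rest; 1 of the 2^4 = 16 assignments to the other variables satisfy what remains.
With e = 0, by the same count on the reduced clause set, 2 assignments work.
Total: 1 + 2 = 3.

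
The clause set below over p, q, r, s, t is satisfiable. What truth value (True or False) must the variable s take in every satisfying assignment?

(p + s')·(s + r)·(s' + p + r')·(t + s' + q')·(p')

False

Suppose s = 1.
Unit clause (p) forces p = 1.
That conflicts with the unit clause (p').
So every satisfying assignment has s = False.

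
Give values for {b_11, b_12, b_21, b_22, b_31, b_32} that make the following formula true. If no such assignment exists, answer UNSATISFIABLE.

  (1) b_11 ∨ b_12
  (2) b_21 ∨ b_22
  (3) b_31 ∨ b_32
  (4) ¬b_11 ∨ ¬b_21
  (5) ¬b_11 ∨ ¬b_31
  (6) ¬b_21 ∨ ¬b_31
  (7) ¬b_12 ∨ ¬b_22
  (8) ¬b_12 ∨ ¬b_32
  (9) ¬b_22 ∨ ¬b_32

UNSATISFIABLE

Suppose b_11 = True.
(¬b_21) alone gives b_21 = False.
(b_22) alone gives b_22 = True.
(¬b_31) alone gives b_31 = False.
(b_32) alone gives b_32 = True.
But (¬b_32) is also a unit clause — contradiction.
So b_11 must be the other value — set b_11 = False.
(b_12) alone gives b_12 = True.
(¬b_22) alone gives b_22 = False.
(b_21) alone gives b_21 = True.
(¬b_31) alone gives b_31 = False.
(b_32) alone gives b_32 = True.
But (¬b_32) is also a unit clause — contradiction.
Either choice for b_11 ends in contradiction.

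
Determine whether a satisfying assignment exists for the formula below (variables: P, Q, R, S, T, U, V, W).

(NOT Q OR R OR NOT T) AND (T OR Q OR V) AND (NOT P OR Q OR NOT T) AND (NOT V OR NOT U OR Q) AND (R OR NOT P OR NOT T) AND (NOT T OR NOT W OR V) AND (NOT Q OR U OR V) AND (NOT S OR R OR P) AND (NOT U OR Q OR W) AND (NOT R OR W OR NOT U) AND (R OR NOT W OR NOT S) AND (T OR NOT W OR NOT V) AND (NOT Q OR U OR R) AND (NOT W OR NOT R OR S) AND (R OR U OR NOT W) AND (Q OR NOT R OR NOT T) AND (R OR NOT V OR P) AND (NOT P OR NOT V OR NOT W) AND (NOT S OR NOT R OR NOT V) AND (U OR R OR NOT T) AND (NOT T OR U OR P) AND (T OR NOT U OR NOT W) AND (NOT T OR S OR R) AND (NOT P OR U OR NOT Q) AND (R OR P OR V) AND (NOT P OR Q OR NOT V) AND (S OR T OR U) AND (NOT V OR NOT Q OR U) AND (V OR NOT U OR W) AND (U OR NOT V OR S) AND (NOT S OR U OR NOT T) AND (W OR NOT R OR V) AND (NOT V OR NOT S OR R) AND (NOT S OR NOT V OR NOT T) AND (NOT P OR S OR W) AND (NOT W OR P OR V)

Suppose Q = false.
Suppose T = true.
Unit clause (NOT P) forces P = false.
Unit clause (NOT R) forces R = false.
Unit clause (NOT S) forces S = false.
But (S) is also a unit clause — contradiction.
That branch fails; take T = false instead.
Unit clause (V) forces V = true.
Unit clause (NOT U) forces U = false.
Unit clause (NOT W) forces W = false.
Unit clause (NOT P) forces P = false.
Unit clause (R) forces R = true.
Unit clause (NOT S) forces S = false.
But (S) is also a unit clause — contradiction.
Neither T = true nor T = false works.
That branch fails; take Q = true instead.
Suppose R = true.
Suppose U = true.
Unit clause (W) forces W = true.
Unit clause (S) forces S = true.
Unit clause (NOT V) forces V = false.
Unit clause (NOT T) forces T = false.
But (T) is also a unit clause — contradiction.
That branch fails; take U = false instead.
Unit clause (V) forces V = true.
But (NOT V) is also a unit clause — contradiction.
Neither U = true nor U = false works.
That branch fails; take R = false instead.
Unit clause (NOT T) forces T = false.
Unit clause (U) forces U = true.
Unit clause (NOT W) forces W = false.
Unit clause (V) forces V = true.
Unit clause (P) forces P = true.
Unit clause (NOT S) forces S = false.
But (S) is also a unit clause — contradiction.
Neither R = true nor R = false works.
Neither Q = true nor Q = false works.
No assignment satisfies every clause.

Unsatisfiable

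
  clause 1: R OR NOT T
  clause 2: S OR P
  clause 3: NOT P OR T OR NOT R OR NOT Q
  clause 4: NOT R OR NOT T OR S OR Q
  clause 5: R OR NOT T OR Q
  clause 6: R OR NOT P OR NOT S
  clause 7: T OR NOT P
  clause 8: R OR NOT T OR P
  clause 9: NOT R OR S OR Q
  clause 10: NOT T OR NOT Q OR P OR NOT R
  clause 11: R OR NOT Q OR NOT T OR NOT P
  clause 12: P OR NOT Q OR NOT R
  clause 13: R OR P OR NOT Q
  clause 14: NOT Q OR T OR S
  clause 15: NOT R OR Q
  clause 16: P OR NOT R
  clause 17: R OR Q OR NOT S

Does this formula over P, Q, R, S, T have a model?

Yes

Suppose R = true.
From the singleton clause (Q), Q = true.
From the singleton clause (P), P = true.
From the singleton clause (T), T = true.
No clause remains; S is free.
A satisfying assignment: P ↦ true,  Q ↦ true,  R ↦ true,  S ↦ true,  T ↦ true.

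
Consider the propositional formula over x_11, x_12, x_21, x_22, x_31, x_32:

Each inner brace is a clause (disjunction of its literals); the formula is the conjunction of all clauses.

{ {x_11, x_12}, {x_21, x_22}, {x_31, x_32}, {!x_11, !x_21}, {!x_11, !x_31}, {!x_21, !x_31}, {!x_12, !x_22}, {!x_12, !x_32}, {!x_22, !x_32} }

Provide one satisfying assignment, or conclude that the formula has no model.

UNSATISFIABLE

Branch on x_11: set x_11 = true.
Unit clause (!x_21) forces x_21 = false.
Unit clause (x_22) forces x_22 = true.
Unit clause (!x_31) forces x_31 = false.
Unit clause (x_32) forces x_32 = true.
That conflicts with the unit clause (!x_32).
Undo x_11 and try x_11 = false.
Unit clause (x_12) forces x_12 = true.
Unit clause (!x_22) forces x_22 = false.
Unit clause (x_21) forces x_21 = true.
Unit clause (!x_31) forces x_31 = false.
Unit clause (x_32) forces x_32 = true.
That conflicts with the unit clause (!x_32).
Either choice for x_11 ends in contradiction.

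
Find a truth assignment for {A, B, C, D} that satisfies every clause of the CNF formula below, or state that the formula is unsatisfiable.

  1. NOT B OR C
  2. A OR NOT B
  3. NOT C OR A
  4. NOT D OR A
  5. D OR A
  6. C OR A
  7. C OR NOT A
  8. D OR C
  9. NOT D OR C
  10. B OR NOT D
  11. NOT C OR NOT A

UNSATISFIABLE

Case B = false:
Unit clause (NOT D) forces D = false.
Unit clause (A) forces A = true.
Unit clause (C) forces C = true.
But (NOT C) is also a unit clause — contradiction.
So B must be the other value — set B = true.
Unit clause (C) forces C = true.
Unit clause (A) forces A = true.
But (NOT A) is also a unit clause — contradiction.
Neither B = true nor B = false works.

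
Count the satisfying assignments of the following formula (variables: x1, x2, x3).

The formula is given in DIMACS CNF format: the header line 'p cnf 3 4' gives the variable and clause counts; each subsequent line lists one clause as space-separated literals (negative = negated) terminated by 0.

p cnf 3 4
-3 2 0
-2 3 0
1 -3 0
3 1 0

There are 2^3 = 8 truth assignments over (x1, x2, x3).
Check each against the 4 clauses (columns in the order x1, x2, x3):
  F F F  ✗ fails (x3 ∨ x1)
  F F T  ✗ fails (¬x3 ∨ x2)
  F T F  ✗ fails (¬x2 ∨ x3)
  F T T  ✗ fails (x1 ∨ ¬x3)
  T F F  ✓ satisfies all
  T F T  ✗ fails (¬x3 ∨ x2)
  T T F  ✗ fails (¬x2 ∨ x3)
  T T T  ✓ satisfies all
2 of the 8 rows are models.

2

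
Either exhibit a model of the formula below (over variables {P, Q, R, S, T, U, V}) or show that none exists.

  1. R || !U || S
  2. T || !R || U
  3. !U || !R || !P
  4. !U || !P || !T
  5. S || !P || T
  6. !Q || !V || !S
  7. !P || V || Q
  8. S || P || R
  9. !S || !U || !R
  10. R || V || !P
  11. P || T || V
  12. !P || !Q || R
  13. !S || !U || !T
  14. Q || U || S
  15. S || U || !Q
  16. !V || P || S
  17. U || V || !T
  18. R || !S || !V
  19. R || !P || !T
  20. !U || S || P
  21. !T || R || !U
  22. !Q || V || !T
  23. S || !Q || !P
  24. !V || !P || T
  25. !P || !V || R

P: true, Q: false, R: true, S: true, T: true, U: false, V: true

Case R = true:
Case T = true:
Case U = false:
(V) alone gives V = true.
Case Q = false:
(S) alone gives S = true.
No clause remains; P is free.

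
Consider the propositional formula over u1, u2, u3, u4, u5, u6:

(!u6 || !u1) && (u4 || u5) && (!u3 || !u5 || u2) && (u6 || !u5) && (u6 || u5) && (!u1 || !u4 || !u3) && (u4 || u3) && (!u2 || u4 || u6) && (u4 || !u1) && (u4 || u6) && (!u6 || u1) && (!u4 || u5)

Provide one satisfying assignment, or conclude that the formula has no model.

Case u6 = false:
Unit clause (!u5) forces u5 = false.
That conflicts with the unit clause (u5).
Backtrack on u6: now try u6 = true.
Unit clause (!u1) forces u1 = false.
That conflicts with the unit clause (u1).
Either choice for u6 ends in contradiction.

UNSATISFIABLE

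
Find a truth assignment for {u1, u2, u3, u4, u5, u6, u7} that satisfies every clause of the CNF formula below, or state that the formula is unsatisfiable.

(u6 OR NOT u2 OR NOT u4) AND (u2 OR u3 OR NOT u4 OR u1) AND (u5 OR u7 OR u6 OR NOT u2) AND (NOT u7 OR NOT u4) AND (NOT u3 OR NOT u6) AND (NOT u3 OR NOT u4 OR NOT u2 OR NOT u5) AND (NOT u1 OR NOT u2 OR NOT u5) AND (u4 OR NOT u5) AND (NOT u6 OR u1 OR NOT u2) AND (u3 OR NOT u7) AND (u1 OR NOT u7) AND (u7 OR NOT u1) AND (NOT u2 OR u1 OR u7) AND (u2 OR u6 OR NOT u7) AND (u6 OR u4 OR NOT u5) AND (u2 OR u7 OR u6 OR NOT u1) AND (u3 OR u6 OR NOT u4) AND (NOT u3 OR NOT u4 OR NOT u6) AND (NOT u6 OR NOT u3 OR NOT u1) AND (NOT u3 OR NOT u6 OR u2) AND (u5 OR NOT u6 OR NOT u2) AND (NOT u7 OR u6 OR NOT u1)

Try u7 = false.
(NOT u1) alone gives u1 = false.
(NOT u2) alone gives u2 = false.
Try u3 = true.
(NOT u6) alone gives u6 = false.
Try u4 = false.
(NOT u5) alone gives u5 = false.
This assignment satisfies each clause.

u1: false, u2: false, u3: true, u4: false, u5: false, u6: false, u7: false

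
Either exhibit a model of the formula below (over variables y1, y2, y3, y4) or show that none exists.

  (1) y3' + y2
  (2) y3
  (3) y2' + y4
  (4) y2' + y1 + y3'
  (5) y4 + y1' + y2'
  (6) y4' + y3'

UNSATISFIABLE

The clause (y3) is unit, so y3 = 1.
The clause (y2) is unit, so y2 = 1.
The clause (y4) is unit, so y4 = 1.
Now (y4') is unsatisfied and unit — conflict.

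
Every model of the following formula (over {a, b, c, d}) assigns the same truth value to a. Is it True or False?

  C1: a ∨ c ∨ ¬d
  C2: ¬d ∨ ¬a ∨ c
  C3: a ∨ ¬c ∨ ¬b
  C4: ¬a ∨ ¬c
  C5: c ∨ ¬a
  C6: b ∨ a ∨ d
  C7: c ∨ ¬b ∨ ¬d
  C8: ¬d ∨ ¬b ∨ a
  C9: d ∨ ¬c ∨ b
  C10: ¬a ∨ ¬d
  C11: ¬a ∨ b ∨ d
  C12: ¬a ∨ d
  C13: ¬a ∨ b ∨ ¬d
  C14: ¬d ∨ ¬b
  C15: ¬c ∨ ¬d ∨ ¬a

Suppose a = True.
Unit clause (¬c) forces c = False.
That conflicts with the unit clause (c).
So every satisfying assignment has a = False.

False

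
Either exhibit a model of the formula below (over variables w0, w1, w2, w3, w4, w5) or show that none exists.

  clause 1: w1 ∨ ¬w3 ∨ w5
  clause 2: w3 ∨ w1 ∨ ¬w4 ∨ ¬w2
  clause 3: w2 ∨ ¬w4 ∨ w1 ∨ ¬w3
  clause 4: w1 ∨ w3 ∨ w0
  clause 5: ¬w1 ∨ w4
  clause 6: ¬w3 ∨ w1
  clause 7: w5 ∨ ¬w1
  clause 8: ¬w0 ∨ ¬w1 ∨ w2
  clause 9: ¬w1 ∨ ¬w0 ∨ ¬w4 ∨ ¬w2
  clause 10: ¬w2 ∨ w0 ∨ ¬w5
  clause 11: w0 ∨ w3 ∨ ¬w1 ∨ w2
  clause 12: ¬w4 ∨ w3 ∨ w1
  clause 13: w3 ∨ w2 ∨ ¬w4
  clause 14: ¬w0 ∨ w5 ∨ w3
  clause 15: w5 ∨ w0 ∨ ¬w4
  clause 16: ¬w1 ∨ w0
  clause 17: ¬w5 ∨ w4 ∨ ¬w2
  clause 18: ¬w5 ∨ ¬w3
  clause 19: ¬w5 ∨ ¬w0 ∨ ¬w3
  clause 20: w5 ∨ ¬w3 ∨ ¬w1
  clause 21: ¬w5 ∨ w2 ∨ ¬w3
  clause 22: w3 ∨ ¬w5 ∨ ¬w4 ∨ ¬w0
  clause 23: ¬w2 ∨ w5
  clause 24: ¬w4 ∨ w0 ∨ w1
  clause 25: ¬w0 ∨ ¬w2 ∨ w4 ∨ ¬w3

Suppose w1 = False.
From the singleton clause (¬w3), w3 = False.
From the singleton clause (w0), w0 = True.
From the singleton clause (¬w4), w4 = False.
From the singleton clause (w5), w5 = True.
From the singleton clause (¬w2), w2 = False.
This assignment satisfies each clause.

w0: True, w1: False, w2: False, w3: False, w4: False, w5: True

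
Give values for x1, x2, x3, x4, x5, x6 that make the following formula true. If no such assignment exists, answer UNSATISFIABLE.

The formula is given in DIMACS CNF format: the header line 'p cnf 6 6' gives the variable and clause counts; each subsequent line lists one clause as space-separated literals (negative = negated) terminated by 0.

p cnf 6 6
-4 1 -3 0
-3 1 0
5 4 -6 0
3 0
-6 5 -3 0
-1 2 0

From the singleton clause (x3), x3 = True.
From the singleton clause (x1), x1 = True.
From the singleton clause (x2), x2 = True.
Branch on x6: set x6 = True.
From the singleton clause (x5), x5 = True.
Every clause is now satisfied; x4 is unconstrained.

x1=True, x2=True, x3=True, x4=True, x5=True, x6=True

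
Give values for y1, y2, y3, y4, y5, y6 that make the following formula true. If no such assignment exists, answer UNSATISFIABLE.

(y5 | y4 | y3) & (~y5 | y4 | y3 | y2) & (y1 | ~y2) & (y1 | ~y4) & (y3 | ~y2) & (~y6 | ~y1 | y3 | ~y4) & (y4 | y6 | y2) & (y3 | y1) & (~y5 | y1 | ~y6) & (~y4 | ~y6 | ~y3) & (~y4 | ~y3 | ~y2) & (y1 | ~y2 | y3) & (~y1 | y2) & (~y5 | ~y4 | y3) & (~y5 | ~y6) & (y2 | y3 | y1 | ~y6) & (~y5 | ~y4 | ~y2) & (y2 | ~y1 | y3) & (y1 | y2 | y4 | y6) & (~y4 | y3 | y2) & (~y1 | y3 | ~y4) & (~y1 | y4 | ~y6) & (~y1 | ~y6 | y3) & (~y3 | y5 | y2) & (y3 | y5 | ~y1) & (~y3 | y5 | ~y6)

y1 ↦ 1,  y2 ↦ 1,  y3 ↦ 1,  y4 ↦ 0,  y5 ↦ 1,  y6 ↦ 0

Branch on y1: set y1 = 1.
(y2) alone gives y2 = 1.
(y3) alone gives y3 = 1.
(~y4) alone gives y4 = 0.
(~y6) alone gives y6 = 0.
All clauses hold; y5 can take either value.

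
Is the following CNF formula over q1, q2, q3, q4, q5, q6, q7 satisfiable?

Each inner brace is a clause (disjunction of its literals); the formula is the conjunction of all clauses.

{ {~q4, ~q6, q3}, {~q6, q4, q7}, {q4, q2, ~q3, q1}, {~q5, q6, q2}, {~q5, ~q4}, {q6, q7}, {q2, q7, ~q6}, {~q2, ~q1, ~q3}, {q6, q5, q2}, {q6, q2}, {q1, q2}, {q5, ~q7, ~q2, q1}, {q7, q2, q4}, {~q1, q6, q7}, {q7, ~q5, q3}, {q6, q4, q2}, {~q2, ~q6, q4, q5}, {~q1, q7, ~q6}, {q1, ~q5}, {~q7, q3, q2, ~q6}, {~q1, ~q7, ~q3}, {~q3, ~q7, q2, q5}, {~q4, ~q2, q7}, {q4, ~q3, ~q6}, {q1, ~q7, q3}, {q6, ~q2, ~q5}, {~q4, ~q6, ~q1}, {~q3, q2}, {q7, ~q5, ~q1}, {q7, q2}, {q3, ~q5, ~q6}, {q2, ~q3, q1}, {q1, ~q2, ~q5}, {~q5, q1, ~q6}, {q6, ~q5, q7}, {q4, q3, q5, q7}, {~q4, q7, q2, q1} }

Try q5 = 0.
Try q6 = 0.
The clause (q7) is unit, so q7 = 1.
The clause (q2) is unit, so q2 = 1.
The clause (q1) is unit, so q1 = 1.
The clause (~q3) is unit, so q3 = 0.
No clause remains; q4 is free.
A satisfying assignment: q1: 1,  q2: 1,  q3: 0,  q4: 1,  q5: 0,  q6: 0,  q7: 1.

Yes, satisfiable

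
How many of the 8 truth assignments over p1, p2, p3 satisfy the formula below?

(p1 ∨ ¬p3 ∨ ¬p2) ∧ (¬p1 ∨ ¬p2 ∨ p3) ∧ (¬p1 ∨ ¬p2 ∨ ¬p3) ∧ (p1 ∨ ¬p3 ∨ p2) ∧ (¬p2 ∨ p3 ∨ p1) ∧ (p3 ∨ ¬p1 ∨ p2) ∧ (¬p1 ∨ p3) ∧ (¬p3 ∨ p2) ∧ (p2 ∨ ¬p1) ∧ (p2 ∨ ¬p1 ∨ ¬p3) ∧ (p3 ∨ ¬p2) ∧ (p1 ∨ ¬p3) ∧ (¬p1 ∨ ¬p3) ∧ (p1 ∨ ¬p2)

1

There are 2^3 = 8 truth assignments over (p1, p2, p3).
Check each against the 14 clauses (columns in the order p1, p2, p3):
  F F F  ✓ satisfies all
  F F T  ✗ fails (p1 ∨ ¬p3 ∨ p2)
  F T F  ✗ fails (¬p2 ∨ p3 ∨ p1)
  F T T  ✗ fails (p1 ∨ ¬p3 ∨ ¬p2)
  T F F  ✗ fails (p3 ∨ ¬p1 ∨ p2)
  T F T  ✗ fails (¬p3 ∨ p2)
  T T F  ✗ fails (¬p1 ∨ ¬p2 ∨ p3)
  T T T  ✗ fails (¬p1 ∨ ¬p2 ∨ ¬p3)
1 of the 8 rows is a model.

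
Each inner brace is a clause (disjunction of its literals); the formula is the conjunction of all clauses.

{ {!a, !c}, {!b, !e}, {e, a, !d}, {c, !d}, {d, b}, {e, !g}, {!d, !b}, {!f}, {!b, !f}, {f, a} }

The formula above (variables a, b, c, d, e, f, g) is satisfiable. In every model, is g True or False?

Suppose g = true.
The clause (e) is unit, so e = true.
The clause (!b) is unit, so b = false.
The clause (d) is unit, so d = true.
The clause (c) is unit, so c = true.
The clause (!a) is unit, so a = false.
The clause (!f) is unit, so f = false.
But (f) is also a unit clause — contradiction.
So every satisfying assignment has g = False.

False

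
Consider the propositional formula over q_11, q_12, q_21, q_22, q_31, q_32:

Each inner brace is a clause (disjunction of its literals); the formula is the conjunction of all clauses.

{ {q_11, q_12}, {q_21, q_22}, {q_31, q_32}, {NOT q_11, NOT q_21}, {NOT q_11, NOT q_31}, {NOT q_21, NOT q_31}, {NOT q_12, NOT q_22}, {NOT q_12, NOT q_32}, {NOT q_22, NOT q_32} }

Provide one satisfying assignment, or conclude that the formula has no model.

Case q_11 = true:
The clause (NOT q_21) is unit, so q_21 = false.
The clause (q_22) is unit, so q_22 = true.
The clause (NOT q_31) is unit, so q_31 = false.
The clause (q_32) is unit, so q_32 = true.
Now (NOT q_32) is unsatisfied and unit — conflict.
So q_11 must be the other value — set q_11 = false.
The clause (q_12) is unit, so q_12 = true.
The clause (NOT q_22) is unit, so q_22 = false.
The clause (q_21) is unit, so q_21 = true.
The clause (NOT q_31) is unit, so q_31 = false.
The clause (q_32) is unit, so q_32 = true.
Now (NOT q_32) is unsatisfied and unit — conflict.
Neither q_11 = true nor q_11 = false works.

UNSATISFIABLE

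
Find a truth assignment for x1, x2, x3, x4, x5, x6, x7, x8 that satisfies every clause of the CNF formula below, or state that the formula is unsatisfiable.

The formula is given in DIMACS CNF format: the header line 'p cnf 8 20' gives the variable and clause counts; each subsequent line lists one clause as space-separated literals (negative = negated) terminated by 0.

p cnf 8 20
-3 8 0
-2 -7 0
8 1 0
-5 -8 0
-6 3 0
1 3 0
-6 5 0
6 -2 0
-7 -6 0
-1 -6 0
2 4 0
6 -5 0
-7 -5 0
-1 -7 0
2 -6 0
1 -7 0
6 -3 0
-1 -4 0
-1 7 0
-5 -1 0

Branch on x3: set x3 = False.
(¬x6) alone gives x6 = False.
(x1) alone gives x1 = True.
(¬x2) alone gives x2 = False.
(x4) alone gives x4 = True.
But (¬x4) is also a unit clause — contradiction.
So x3 must be the other value — set x3 = True.
(x8) alone gives x8 = True.
(¬x5) alone gives x5 = False.
(¬x6) alone gives x6 = False.
But (x6) is also a unit clause — contradiction.
Both values of x3 lead to a conflict.

UNSATISFIABLE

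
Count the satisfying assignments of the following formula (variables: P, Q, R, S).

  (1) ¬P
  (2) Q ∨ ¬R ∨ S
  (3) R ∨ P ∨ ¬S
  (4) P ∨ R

There are 2^4 = 16 truth assignments over (P, Q, R, S).
Check each against the 4 clauses (columns in the order P, Q, R, S):
  F F F F  ✗ fails (P ∨ R)
  F F F T  ✗ fails (R ∨ P ∨ ¬S)
  F F T F  ✗ fails (Q ∨ ¬R ∨ S)
  F F T T  ✓ satisfies all
  F T F F  ✗ fails (P ∨ R)
  F T F T  ✗ fails (R ∨ P ∨ ¬S)
  F T T F  ✓ satisfies all
  F T T T  ✓ satisfies all
  T F F F  ✗ fails (¬P)
  T F F T  ✗ fails (¬P)
  T F T F  ✗ fails (¬P)
  T F T T  ✗ fails (¬P)
  T T F F  ✗ fails (¬P)
  T T F T  ✗ fails (¬P)
  T T T F  ✗ fails (¬P)
  T T T T  ✗ fails (¬P)
3 of the 16 rows are models.

3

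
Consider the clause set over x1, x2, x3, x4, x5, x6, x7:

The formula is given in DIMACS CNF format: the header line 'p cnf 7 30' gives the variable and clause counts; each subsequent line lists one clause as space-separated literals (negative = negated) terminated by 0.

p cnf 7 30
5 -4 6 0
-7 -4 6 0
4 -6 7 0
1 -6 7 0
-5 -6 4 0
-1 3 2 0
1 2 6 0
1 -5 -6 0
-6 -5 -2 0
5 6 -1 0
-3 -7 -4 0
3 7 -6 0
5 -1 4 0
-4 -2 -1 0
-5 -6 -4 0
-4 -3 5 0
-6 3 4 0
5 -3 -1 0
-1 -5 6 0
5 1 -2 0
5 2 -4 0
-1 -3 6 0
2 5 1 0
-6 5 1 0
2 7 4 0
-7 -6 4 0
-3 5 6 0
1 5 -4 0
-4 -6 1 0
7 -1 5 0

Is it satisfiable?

Case x5 = True:
Case x6 = False:
From the singleton clause (¬x1), x1 = False.
From the singleton clause (x2), x2 = True.
Case x7 = True:
From the singleton clause (¬x4), x4 = False.
All clauses hold; x3 can take either value.
A satisfying assignment: x1 ↦ False,  x2 ↦ True,  x3 ↦ True,  x4 ↦ False,  x5 ↦ True,  x6 ↦ False,  x7 ↦ True.

Yes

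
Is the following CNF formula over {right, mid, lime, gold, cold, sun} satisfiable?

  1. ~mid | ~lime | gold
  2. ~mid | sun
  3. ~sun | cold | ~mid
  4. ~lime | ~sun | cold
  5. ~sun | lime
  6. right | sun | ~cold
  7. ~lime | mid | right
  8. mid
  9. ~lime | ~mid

(mid) alone gives mid = 1.
(sun) alone gives sun = 1.
(cold) alone gives cold = 1.
(lime) alone gives lime = 1.
That conflicts with the unit clause (~lime).
No assignment satisfies every clause.

Unsatisfiable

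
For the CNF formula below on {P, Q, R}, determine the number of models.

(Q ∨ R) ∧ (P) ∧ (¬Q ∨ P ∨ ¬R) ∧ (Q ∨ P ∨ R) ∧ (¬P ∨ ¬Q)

1

There are 2^3 = 8 truth assignments over (P, Q, R).
Check each against the 5 clauses (columns in the order P, Q, R):
  F F F  ✗ fails (Q ∨ R)
  F F T  ✗ fails (P)
  F T F  ✗ fails (P)
  F T T  ✗ fails (P)
  T F F  ✗ fails (Q ∨ R)
  T F T  ✓ satisfies all
  T T F  ✗ fails (¬P ∨ ¬Q)
  T T T  ✗ fails (¬P ∨ ¬Q)
1 of the 8 rows is a model.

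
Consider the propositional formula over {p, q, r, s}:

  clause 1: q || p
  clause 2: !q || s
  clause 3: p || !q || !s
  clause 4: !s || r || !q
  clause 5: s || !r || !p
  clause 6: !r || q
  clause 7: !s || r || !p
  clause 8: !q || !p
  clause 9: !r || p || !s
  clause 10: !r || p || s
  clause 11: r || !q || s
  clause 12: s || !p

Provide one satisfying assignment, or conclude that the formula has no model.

Suppose q = true.
The clause (s) is unit, so s = true.
The clause (p) is unit, so p = true.
That conflicts with the unit clause (!p).
So q must be the other value — set q = false.
The clause (p) is unit, so p = true.
The clause (!r) is unit, so r = false.
The clause (!s) is unit, so s = false.
That conflicts with the unit clause (s).
Neither q = true nor q = false works.

UNSATISFIABLE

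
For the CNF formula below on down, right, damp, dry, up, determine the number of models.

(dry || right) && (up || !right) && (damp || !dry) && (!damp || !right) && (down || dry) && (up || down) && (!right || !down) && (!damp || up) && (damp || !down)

There are 2^5 = 32 truth assignments over (down, right, damp, dry, up).
Split on up. With up = true, the clauses containing up are satisfied and !up drops from the rest; 2 of the 2^4 = 16 assignments to the other variables satisfy what remains.
With up = false, by the same count on the reduced clause set, 0 assignments work.
(One model: down=F, right=F, damp=T, dry=T, up=T.)
Total: 2 + 0 = 2.

2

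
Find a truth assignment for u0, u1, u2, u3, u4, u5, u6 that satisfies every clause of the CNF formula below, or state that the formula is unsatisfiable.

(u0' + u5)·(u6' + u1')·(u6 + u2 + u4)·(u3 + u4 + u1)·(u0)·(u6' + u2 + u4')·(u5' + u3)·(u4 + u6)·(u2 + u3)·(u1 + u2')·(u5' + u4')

u0=1, u1=0, u2=0, u3=1, u4=0, u5=1, u6=1

The clause (u0) is unit, so u0 = 1.
The clause (u5) is unit, so u5 = 1.
The clause (u3) is unit, so u3 = 1.
The clause (u4') is unit, so u4 = 0.
The clause (u6) is unit, so u6 = 1.
The clause (u1') is unit, so u1 = 0.
The clause (u2') is unit, so u2 = 0.
Every clause now holds.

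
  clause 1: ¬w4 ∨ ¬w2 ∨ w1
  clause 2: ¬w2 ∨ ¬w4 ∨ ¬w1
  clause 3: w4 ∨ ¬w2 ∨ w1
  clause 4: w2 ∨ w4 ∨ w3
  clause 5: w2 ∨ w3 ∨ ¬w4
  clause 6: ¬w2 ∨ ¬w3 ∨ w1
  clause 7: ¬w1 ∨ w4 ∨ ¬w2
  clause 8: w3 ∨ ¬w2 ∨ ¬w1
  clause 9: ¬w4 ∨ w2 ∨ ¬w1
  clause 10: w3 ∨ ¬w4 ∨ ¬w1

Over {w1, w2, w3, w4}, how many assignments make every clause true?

3

There are 2^4 = 16 truth assignments over (w1, w2, w3, w4).
Split on w2. With w2 = True, the clauses containing w2 are satisfied and ¬w2 drops from the rest; 0 of the 2^3 = 8 assignments to the other variables satisfy what remains.
With w2 = False, by the same count on the reduced clause set, 3 assignments work.
(One model: w1=F, w2=F, w3=T, w4=F.)
Total: 0 + 3 = 3.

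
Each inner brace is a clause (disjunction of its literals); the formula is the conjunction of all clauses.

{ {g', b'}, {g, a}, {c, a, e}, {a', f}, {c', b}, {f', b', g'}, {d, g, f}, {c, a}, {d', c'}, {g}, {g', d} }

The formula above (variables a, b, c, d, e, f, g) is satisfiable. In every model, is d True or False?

True

Suppose d = 0.
From the singleton clause (g), g = 1.
But (g') is also a unit clause — contradiction.
So every satisfying assignment has d = True.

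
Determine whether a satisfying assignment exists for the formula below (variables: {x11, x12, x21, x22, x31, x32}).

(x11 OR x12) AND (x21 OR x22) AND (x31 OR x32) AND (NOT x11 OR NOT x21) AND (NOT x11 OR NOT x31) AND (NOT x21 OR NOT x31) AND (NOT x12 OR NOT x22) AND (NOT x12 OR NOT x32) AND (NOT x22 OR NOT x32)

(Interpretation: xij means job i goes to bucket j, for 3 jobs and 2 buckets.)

Try x11 = true.
From the singleton clause (NOT x21), x21 = false.
From the singleton clause (x22), x22 = true.
From the singleton clause (NOT x31), x31 = false.
From the singleton clause (x32), x32 = true.
But (NOT x32) is also a unit clause — contradiction.
So x11 must be the other value — set x11 = false.
From the singleton clause (x12), x12 = true.
From the singleton clause (NOT x22), x22 = false.
From the singleton clause (x21), x21 = true.
From the singleton clause (NOT x31), x31 = false.
From the singleton clause (x32), x32 = true.
But (NOT x32) is also a unit clause — contradiction.
Either choice for x11 ends in contradiction.
No assignment satisfies every clause.

Unsatisfiable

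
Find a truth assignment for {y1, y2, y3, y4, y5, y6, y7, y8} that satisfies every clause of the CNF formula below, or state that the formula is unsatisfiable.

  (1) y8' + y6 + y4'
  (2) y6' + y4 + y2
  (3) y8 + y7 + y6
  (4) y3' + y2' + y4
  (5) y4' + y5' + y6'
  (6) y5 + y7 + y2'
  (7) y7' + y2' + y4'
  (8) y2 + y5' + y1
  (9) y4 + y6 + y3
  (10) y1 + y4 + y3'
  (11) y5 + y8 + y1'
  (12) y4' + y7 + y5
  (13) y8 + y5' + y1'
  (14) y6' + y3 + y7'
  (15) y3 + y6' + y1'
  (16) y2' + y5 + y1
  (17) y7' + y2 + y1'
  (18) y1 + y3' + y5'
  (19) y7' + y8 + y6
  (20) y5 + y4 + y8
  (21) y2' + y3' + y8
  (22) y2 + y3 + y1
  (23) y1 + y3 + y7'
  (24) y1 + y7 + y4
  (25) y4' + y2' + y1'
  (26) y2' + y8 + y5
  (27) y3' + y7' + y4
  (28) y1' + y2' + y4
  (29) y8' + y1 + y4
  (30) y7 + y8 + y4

Try y8 = 1.
Try y6 = 0.
(y4') alone gives y4 = 0.
(y3) alone gives y3 = 1.
(y2') alone gives y2 = 0.
(y1) alone gives y1 = 1.
(y7') alone gives y7 = 0.
All clauses hold; y5 can take either value.

y1 ↦ 1; y2 ↦ 0; y3 ↦ 1; y4 ↦ 0; y5 ↦ 1; y6 ↦ 0; y7 ↦ 0; y8 ↦ 1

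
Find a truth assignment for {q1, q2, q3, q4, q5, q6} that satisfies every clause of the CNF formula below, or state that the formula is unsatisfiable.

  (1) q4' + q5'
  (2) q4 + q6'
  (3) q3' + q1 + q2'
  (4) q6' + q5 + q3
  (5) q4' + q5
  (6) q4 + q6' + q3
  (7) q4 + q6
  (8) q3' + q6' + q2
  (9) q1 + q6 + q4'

Case q4 = 0:
Unit clause (q6') forces q6 = 0.
Now (q6) is unsatisfied and unit — conflict.
So q4 must be the other value — set q4 = 1.
Unit clause (q5') forces q5 = 0.
Now (q5) is unsatisfied and unit — conflict.
Either choice for q4 ends in contradiction.

UNSATISFIABLE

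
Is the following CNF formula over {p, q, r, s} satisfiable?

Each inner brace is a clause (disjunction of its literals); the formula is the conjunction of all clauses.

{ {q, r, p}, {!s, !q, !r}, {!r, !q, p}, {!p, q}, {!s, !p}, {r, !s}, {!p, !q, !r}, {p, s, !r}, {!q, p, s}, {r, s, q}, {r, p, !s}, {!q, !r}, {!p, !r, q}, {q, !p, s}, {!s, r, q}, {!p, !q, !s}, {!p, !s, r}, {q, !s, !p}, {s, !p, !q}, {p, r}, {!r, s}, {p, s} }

Satisfiable

Case p = false:
The clause (r) is unit, so r = true.
The clause (!q) is unit, so q = false.
The clause (s) is unit, so s = true.
All clauses are satisfied.
A satisfying assignment: p: false,  q: false,  r: true,  s: true.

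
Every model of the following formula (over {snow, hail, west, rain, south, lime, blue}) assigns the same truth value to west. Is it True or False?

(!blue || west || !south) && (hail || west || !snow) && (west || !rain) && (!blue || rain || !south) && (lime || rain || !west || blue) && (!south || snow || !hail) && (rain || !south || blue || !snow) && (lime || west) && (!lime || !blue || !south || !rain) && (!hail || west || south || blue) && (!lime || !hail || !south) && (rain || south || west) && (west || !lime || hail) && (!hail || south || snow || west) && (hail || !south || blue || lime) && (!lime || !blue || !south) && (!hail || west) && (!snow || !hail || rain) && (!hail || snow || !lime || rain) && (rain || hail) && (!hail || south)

True

Suppose west = false.
Unit clause (!rain) forces rain = false.
Unit clause (lime) forces lime = true.
Unit clause (south) forces south = true.
Unit clause (!blue) forces blue = false.
Unit clause (!snow) forces snow = false.
Unit clause (!hail) forces hail = false.
But (hail) is also a unit clause — contradiction.
So every satisfying assignment has west = True.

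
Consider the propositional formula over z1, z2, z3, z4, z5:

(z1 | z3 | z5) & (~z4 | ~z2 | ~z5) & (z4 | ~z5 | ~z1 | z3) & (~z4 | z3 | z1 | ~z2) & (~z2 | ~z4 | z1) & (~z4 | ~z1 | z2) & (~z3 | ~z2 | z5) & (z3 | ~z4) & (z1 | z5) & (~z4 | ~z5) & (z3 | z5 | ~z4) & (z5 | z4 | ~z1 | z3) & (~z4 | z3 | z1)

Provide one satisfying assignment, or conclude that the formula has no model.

z1: 1, z2: 0, z3: 1, z4: 0, z5: 1

Branch on z3: set z3 = 1.
Branch on z2: set z2 = 0.
Branch on z4: set z4 = 0.
Branch on z1: set z1 = 1.
No clause remains; z5 is free.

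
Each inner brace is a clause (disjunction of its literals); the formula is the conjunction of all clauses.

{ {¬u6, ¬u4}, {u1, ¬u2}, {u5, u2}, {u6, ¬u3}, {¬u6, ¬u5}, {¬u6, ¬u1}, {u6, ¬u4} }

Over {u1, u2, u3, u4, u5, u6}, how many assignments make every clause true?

4

There are 2^6 = 64 truth assignments over (u1, u2, u3, u4, u5, u6).
Split on u1. With u1 = True, the clauses containing u1 are satisfied and ¬u1 drops from the rest; 3 of the 2^5 = 32 assignments to the other variables satisfy what remains.
With u1 = False, by the same count on the reduced clause set, 1 assignment works.
(One model: u1=F, u2=F, u3=F, u4=F, u5=T, u6=F.)
Total: 3 + 1 = 4.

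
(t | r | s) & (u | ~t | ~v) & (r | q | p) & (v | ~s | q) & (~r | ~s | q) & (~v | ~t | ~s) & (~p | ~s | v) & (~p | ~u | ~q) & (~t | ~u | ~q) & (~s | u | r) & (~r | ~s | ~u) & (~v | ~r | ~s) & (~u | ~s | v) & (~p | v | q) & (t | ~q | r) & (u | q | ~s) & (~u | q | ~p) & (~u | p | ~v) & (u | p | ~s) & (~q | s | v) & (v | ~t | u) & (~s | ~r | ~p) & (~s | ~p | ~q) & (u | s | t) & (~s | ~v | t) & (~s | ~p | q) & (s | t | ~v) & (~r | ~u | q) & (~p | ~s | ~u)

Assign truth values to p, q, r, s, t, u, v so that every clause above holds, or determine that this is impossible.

UNSATISFIABLE

Try t = 1.
Try u = 1.
From the singleton clause (~q), q = 0.
From the singleton clause (~p), p = 0.
From the singleton clause (r), r = 1.
But (~r) is also a unit clause — contradiction.
That branch fails; take u = 0 instead.
From the singleton clause (~v), v = 0.
But (v) is also a unit clause — contradiction.
Either choice for u ends in contradiction.
That branch fails; take t = 0 instead.
Try r = 1.
Try s = 0.
From the singleton clause (u), u = 1.
From the singleton clause (~v), v = 0.
From the singleton clause (~q), q = 0.
But (q) is also a unit clause — contradiction.
That branch fails; take s = 1 instead.
From the singleton clause (q), q = 1.
From the singleton clause (~u), u = 0.
From the singleton clause (~v), v = 0.
From the singleton clause (~p), p = 0.
But (p) is also a unit clause — contradiction.
Either choice for s ends in contradiction.
That branch fails; take r = 0 instead.
From the singleton clause (s), s = 1.
From the singleton clause (u), u = 1.
From the singleton clause (v), v = 1.
But (~v) is also a unit clause — contradiction.
Either choice for r ends in contradiction.
Either choice for t ends in contradiction.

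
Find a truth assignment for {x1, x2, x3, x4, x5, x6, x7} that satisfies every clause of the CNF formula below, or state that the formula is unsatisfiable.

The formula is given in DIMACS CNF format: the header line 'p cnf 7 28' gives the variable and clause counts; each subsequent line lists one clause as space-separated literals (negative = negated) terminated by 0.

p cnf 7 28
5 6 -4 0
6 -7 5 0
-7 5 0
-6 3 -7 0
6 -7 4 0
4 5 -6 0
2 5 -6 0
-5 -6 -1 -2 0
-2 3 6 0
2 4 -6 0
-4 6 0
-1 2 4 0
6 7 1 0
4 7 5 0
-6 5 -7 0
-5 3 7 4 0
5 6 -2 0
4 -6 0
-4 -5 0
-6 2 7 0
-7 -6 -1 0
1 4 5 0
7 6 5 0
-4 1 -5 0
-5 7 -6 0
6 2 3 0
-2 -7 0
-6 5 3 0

Suppose x7 = False.
Suppose x4 = False.
Unit clause (x5) forces x5 = True.
Unit clause (x3) forces x3 = True.
Unit clause (¬x6) forces x6 = False.
Unit clause (x1) forces x1 = True.
Unit clause (x2) forces x2 = True.
This assignment satisfies each clause.

x1: True,  x2: True,  x3: True,  x4: False,  x5: True,  x6: False,  x7: False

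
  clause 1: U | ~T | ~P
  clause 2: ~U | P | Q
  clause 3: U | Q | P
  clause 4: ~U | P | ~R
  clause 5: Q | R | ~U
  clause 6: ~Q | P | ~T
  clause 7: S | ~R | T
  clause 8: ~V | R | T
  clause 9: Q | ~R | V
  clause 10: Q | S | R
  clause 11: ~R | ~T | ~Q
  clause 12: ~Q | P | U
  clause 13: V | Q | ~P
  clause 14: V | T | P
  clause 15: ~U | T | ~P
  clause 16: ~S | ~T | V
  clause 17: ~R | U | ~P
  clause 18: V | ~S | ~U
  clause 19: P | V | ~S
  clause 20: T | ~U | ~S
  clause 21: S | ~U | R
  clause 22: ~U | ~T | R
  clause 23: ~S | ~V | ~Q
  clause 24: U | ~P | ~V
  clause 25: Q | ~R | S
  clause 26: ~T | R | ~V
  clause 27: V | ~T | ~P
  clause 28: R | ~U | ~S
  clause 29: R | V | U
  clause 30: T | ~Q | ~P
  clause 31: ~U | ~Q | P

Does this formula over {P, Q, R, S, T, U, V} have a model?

Yes, satisfiable

Suppose U = 1.
Suppose P = 1.
(T) alone gives T = 1.
(R) alone gives R = 1.
(~Q) alone gives Q = 0.
(V) alone gives V = 1.
(S) alone gives S = 1.
This assignment satisfies each clause.
A satisfying assignment: P ↦ 1, Q ↦ 0, R ↦ 1, S ↦ 1, T ↦ 1, U ↦ 1, V ↦ 1.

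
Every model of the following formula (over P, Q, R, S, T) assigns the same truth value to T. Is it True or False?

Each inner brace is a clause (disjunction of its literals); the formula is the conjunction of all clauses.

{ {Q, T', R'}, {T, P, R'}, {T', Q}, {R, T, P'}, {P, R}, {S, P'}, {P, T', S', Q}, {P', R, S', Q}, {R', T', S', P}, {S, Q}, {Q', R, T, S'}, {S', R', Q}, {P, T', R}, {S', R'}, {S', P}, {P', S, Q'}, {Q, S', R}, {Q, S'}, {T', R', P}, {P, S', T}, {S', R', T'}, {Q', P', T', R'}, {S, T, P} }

Suppose T = 0.
Suppose P = 1.
Unit clause (R) forces R = 1.
Unit clause (S) forces S = 1.
But (S') is also a unit clause — contradiction.
Undo P and try P = 0.
Unit clause (R') forces R = 0.
But (R) is also a unit clause — contradiction.
Either choice for P ends in contradiction.
So every satisfying assignment has T = True.

True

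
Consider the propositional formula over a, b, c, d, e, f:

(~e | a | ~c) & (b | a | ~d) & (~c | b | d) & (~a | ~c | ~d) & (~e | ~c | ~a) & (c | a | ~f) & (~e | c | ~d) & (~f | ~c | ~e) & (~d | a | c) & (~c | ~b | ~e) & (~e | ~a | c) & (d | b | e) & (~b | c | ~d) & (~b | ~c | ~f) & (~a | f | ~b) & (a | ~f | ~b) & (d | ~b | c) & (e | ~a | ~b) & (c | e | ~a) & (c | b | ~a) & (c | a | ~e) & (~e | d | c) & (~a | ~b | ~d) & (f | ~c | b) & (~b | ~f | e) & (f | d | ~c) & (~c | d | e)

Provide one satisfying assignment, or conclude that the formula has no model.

a: 0, b: 1, c: 1, d: 1, e: 0, f: 0

Case e = 0:
Case d = 1:
Case b = 1:
Unit clause (c) forces c = 1.
Unit clause (~a) forces a = 0.
Unit clause (~f) forces f = 0.
All clauses are satisfied.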